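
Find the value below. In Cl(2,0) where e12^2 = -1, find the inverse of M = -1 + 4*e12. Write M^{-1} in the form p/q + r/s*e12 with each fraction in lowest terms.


M = -1 + 4*e12, where e12^2 = -1.
Since M commutes with its reverse ~M = a - b*e12, M * ~M = a^2 - b^2*e12^2 = a^2 + b^2.
So M^{-1} = ~M / (a^2 + b^2) = (a - b*e12)/(a^2 + b^2).
a^2 + b^2 = 1 + 16 = 17
Scalar part = -1/17 = -1/17
Bivector coeff = -4/17 = -4/17
M^{-1} = -1/17 - 4/17*e12


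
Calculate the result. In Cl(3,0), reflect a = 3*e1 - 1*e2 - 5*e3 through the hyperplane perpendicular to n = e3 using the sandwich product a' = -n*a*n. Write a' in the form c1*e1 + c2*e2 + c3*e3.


Reflection formula: a' = -n*a*n, with n = e3 (unit vector, n^2 = 1).
For reflection through hyperplane perp to e3:
The component along e3 flips sign, others stay.
a = (3, -1, -5)
a' = (3, -1, 5)
a' = 3*e1 - 1*e2 + 5*e3


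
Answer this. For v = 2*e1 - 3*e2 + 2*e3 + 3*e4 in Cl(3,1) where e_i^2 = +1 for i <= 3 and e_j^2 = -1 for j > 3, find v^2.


v^2 = sum of c_i^2 * e_i^2
Positive signature terms (e_i^2 = +1): 2^2 + (-3)^2 + 2^2 = 17
Negative signature terms (e_j^2 = -1): 3^2 = 9
v^2 = 17 - 9 = 8


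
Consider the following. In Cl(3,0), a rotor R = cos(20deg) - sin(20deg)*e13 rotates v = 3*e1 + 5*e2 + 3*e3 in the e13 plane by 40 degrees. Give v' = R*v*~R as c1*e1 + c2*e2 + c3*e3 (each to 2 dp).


Rotor R = cos(20deg) - sin(20deg)*e13
Rotation angle theta = 2 * 20 = 40 degrees in the e13 plane (e1 -> e3).
The component perpendicular to the plane (e2) is invariant: v'_2 = v2 = 5.00
cos(40deg) = 0.7660, sin(40deg) = 0.6428
v'_1 = v1*cos(theta) - v3*sin(theta) = 3*0.7660 - 3*0.6428 = 0.37
v'_3 = v1*sin(theta) + v3*cos(theta) = 3*0.6428 + 3*0.7660 = 4.23
v' = 0.37*e1 + 5.00*e2 + 4.23*e3


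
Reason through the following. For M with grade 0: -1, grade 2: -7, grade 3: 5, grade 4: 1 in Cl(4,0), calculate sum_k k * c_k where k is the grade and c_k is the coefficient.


Grade-weighted sum = sum of grade_k * coefficient_k
0*(-1) = 0
2*(-7) = -14
3*5 = 15
4*1 = 4
Total = 0 + (-14) + 15 + 4 = 5


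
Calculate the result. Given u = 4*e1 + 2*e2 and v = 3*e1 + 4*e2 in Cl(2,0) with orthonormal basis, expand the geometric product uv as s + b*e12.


Expand: (4*e1 + 2*e2)(3*e1 + 4*e2)
= 4*3*e1e1 + 4*4*e1e2 + 2*3*e2e1 + 2*4*e2e2
Using e1^2 = e2^2 = 1, e2e1 = -e1e2:
Scalar part s = 4*3 + 2*4 = 12 + 8 = 20
Bivector part b = 4*4 - 2*3 = 16 - 6 = 10
uv = 20 + 10*e12


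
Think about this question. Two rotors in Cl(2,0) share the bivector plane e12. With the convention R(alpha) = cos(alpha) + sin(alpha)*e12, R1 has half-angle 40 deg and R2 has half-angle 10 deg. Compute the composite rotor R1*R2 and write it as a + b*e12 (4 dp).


Same-plane rotors commute and their half-angles add:
R1*R2 = cos(a1 + a2) + sin(a1 + a2)*e12.
a1 + a2 = 40 + 10 = 50 deg
cos(50 deg) = 0.6428
sin(50 deg) = 0.7660
R1*R2 = 0.6428 + 0.7660*e12


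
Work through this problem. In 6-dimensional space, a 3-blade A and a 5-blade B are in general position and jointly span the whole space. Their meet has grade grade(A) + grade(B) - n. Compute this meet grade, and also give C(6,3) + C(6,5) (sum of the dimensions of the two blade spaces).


Meet grade = grade(A) + grade(B) - n
= 3 + 5 - 6 = 2
C(6,3) = 20
C(6,5) = 6
dim_A + dim_B = 20 + 6 = 26


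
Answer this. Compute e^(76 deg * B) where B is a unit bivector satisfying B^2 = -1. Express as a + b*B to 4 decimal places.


For a unit bivector B with B^2 = -1, the exponential series gives
e^(theta*B) = cos(theta) + sin(theta)*B (the GA analogue of Euler's formula).
theta = 76 degrees = 1.32645 rad
cos(76 deg) = 0.2419
sin(76 deg) = 0.9703
exp(theta*B) = 0.2419 + 0.9703*B


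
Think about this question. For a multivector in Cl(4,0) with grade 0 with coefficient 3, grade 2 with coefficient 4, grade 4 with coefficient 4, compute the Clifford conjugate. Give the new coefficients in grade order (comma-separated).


Clifford conjugate sign for grade k: (-1)^(k(k+1)/2)
Grade 0: (-1)^(0*1/2) = (-1)^0 = 1, coeff 3 -> 3
Grade 2: (-1)^(2*3/2) = (-1)^3 = -1, coeff 4 -> -4
Grade 4: (-1)^(4*5/2) = (-1)^10 = 1, coeff 4 -> 4
Conjugated coefficients: 3, -4, 4


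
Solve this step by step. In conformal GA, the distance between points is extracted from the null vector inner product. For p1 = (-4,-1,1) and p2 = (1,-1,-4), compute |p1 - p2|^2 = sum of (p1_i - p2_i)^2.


p1 - p2 = (-5, 0, 5)
|p1 - p2|^2 = (-5)^2 + 0^2 + 5^2
= 25 + 0 + 25
= 50


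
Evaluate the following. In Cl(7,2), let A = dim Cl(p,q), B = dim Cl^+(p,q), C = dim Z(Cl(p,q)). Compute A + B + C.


n = 7 + 2 = 9
Total dim = 2^9 = 512
Even subalgebra dim = 2^8 = 256
n is odd, so center dim = 2
Sum = 512 + 256 + 2 = 770


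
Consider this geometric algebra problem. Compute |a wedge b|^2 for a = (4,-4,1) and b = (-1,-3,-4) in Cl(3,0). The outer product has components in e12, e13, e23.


a wedge b = (a1*b2 - a2*b1)*e12 + (a1*b3 - a3*b1)*e13 + (a2*b3 - a3*b2)*e23
e12 coeff: 4*(-3) - (-4)*(-1) = -12 - 4 = -16
e13 coeff: 4*(-4) - 1*(-1) = -16 - (-1) = -15
e23 coeff: (-4)*(-4) - 1*(-3) = 16 - (-3) = 19
|a wedge b|^2 = (-16)^2 + (-15)^2 + 19^2
= 256 + 225 + 361
= 842


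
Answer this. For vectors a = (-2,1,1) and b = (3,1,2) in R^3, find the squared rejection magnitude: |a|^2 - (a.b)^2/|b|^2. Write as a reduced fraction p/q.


|a|^2 = (-2)^2 + 1^2 + 1^2 = 6
|b|^2 = 3^2 + 1^2 + 2^2 = 14
a . b = (-2)*3 + 1*1 + 1*2 = -3
(a.b)^2 = (-3)^2 = 9
|rej|^2 = 6 - 9/14
= (84 - 9)/14
= 75/14
In lowest terms: 75/14


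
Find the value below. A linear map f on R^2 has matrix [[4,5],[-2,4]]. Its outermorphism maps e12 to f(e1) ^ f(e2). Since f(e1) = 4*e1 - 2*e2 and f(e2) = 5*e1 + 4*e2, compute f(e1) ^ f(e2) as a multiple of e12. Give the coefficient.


The outermorphism of a linear map f sends e1^e2 to f(e1)^f(e2).
f(e1) = 4*e1 - 2*e2
f(e2) = 5*e1 + 4*e2
f(e1) ^ f(e2) = (4*e1 - 2*e2) ^ (5*e1 + 4*e2)
= 4*4*e12 + (-2)*5*e21
= (16 - (-10))*e12
= 26*e12
Coefficient = 26


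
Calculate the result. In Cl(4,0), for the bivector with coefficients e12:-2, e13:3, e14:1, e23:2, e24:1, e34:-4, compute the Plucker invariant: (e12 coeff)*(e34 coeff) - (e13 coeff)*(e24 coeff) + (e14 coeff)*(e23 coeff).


Plucker relation: af - be + cd
a*f = (-2)*(-4) = 8
b*e = 3*1 = 3
c*d = 1*2 = 2
af - be + cd = 8 - 3 + 2
= 7


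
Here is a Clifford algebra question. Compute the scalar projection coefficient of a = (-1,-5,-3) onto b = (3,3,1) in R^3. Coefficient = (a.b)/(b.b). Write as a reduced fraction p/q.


Projection coefficient = (a . b) / (b . b)
a . b = (-1)*3 + (-5)*3 + (-3)*1
= -3 + (-15) + (-3) = -21
b . b = 3^2 + 3^2 + 1^2
= 9 + 9 + 1 = 19
Coefficient = -21/19
In lowest terms: -21/19


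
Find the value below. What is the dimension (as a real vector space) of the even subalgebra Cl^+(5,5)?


Even subalgebra dimension = 2^(n-1)
n = 5 + 5 = 10
2^(10 - 1) = 2^9 = 512
Verification: sum of C(10,k) for even k = 1 + 45 + 210 + 210 + 45 + 1 = 512
Result = 512


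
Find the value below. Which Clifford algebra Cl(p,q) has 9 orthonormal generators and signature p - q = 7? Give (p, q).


We need p + q = 9 and p - q = 7.
Adding: 2p = 9 + 7 = 16, so p = 8.
Then q = 9 - 8 = 1.
(p, q) = (8, 1)


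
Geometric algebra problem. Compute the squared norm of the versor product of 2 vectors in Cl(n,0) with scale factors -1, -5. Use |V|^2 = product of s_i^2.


Each vector v_i has |v_i|^2 = s_i^2
Squared scales: (-1)^2 = 1, (-5)^2 = 25
|V|^2 = 1 * 25
= 25


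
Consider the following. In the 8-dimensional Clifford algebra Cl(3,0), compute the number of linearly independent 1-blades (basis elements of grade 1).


Number of grade-k basis blades in Cl(p,q) with n = p + q is C(n, k).
n = 3 + 0 = 3
C(3, 1) = 3! / (1! * 2!)
= 6 / (1 * 2)
= 3


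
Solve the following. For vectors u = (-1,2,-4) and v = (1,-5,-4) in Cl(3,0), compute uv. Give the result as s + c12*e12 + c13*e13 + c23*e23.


In Cl(3,0): e_i^2 = 1, e_ie_j = -e_je_i for i != j.
Scalar part = u . v = (-1)*1 + 2*(-5) + (-4)*(-4)
= -1 + (-10) + 16 = 5
e12 coeff = (-1)*(-5) - 2*1 = 5 - 2 = 3
e13 coeff = (-1)*(-4) - (-4)*1 = 4 - (-4) = 8
e23 coeff = 2*(-4) - (-4)*(-5) = -8 - 20 = -28
uv = 5 + 3*e12 + 8*e13 - 28*e23


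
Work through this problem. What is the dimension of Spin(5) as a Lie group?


Spin(n) double-covers SO(n); both have Lie algebra so(n) of dimension n(n-1)/2.
n = 5
n(n-1) = 5 * 4 = 20
dim Spin(5) = 20/2 = 10


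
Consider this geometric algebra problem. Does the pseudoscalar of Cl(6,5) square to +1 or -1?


The pseudoscalar I = e1...e_n (product of all n generators) of Cl(p,q) satisfies I^2 = (-1)^(q + n(n-1)/2).
p = 6, q = 5, n = p + q = 11
n(n-1)/2 = 11 * 10 / 2 = 55
Exponent = q + n(n-1)/2 = 5 + 55 = 60
I^2 = (-1)^60 = +1


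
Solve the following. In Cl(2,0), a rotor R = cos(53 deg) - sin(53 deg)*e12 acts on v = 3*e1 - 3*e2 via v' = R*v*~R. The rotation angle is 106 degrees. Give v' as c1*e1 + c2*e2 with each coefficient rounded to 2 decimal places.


Rotor R = cos(53deg) - sin(53deg)*e12
Rotation angle theta = 2 * 53 = 106 degrees
v' = R*v*~R rotates v by theta.
cos(106deg) = -0.2756, sin(106deg) = 0.9613
v'_1 = 3*cos(106deg) - (-3)*sin(106deg)
= 3*(-0.2756) - (-3)*0.9613
= 2.06
v'_2 = 3*sin(106deg) + (-3)*cos(106deg)
= 3*0.9613 + (-3)*(-0.2756)
= 3.71
v' = 2.06*e1 + 3.71*e2


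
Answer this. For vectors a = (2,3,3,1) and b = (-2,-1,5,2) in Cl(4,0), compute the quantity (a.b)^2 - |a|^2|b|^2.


a . b = 2*(-2) + 3*(-1) + 3*5 + 1*2
= -4 + (-3) + 15 + 2 = 10
|a|^2 = 2^2 + 3^2 + 3^2 + 1^2 = 23
|b|^2 = (-2)^2 + (-1)^2 + 5^2 + 2^2 = 34
(a.b)^2 = 10^2 = 100
|a|^2 * |b|^2 = 23 * 34 = 782
Result = 100 - 782 = -682


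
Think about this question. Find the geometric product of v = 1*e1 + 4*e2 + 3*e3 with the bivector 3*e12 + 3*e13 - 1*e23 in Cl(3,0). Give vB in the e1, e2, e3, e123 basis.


vB has grade-1 (vector) and grade-3 (trivector) parts: vB = (v _| B) + (v ^ B).
Vector part <vB>_1:
  e1: -v2*b12 - v3*b13 = -(4)*(3) - (3)*(3) = -21
  e2: v1*b12 - v3*b23 = (1)*(3) - (3)*(-1) = 6
  e3: v1*b13 + v2*b23 = (1)*(3) + (4)*(-1) = -1
Trivector part <vB>_3:
  e123: v1*b23 - v2*b13 + v3*b12 = (1)*(-1) - (4)*(3) + (3)*(3) = -4
vB = -21*e1 + 6*e2 - 1*e3 - 4*e123


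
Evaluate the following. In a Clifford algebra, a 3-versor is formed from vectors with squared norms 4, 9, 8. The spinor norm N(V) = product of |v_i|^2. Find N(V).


Spinor norm N(V) = |v1|^2 * |v2|^2 * ... * |v3|^2
= 4 * 9 * 8
Running product: 4, 36, 288
N(V) = 288


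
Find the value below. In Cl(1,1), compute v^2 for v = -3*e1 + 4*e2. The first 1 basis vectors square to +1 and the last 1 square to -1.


v^2 = sum of c_i^2 * e_i^2
Positive signature terms (e_i^2 = +1): (-3)^2 = 9
Negative signature terms (e_j^2 = -1): 4^2 = 16
v^2 = 9 - 16 = -7


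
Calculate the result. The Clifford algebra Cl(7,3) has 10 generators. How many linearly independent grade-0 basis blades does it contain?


Number of grade-k basis blades in Cl(p,q) with n = p + q is C(n, k).
n = 7 + 3 = 10
C(10, 0) = 10! / (0! * 10!)
= 3628800 / (1 * 3628800)
= 1


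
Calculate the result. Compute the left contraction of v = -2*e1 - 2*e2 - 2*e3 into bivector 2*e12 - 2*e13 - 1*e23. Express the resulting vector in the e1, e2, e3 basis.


Left contraction v _| B = <vB>_1 (grade-1 part of the geometric product vB).
Using e1_|e12 = e2, e2_|e12 = -e1, e1_|e13 = e3, e3_|e13 = -e1, e2_|e23 = e3, e3_|e23 = -e2:
e1 coeff: -v2*b12 - v3*b13 = -(-2)*(2) - (-2)*(-2) = 0
e2 coeff: v1*b12 - v3*b23 = (-2)*(2) - (-2)*(-1) = -6
e3 coeff: v1*b13 + v2*b23 = (-2)*(-2) + (-2)*(-1) = 6
v _| B = 0*e1 - 6*e2 + 6*e3


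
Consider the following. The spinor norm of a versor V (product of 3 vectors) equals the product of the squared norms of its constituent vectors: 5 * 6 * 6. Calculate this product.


Spinor norm N(V) = |v1|^2 * |v2|^2 * ... * |v3|^2
= 5 * 6 * 6
Running product: 5, 30, 180
N(V) = 180


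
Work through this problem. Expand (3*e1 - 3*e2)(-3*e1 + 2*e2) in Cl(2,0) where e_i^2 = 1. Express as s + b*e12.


Expand: (3*e1 - 3*e2)(-3*e1 + 2*e2)
= 3*(-3)*e1e1 + 3*2*e1e2 + (-3)*(-3)*e2e1 + (-3)*2*e2e2
Using e1^2 = e2^2 = 1, e2e1 = -e1e2:
Scalar part s = 3*(-3) + (-3)*2 = -9 + (-6) = -15
Bivector part b = 3*2 - (-3)*(-3) = 6 - 9 = -3
uv = -15 - 3*e12


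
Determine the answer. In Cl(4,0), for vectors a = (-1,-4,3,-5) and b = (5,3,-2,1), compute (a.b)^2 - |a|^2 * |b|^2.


a . b = (-1)*5 + (-4)*3 + 3*(-2) + (-5)*1
= -5 + (-12) + (-6) + (-5) = -28
|a|^2 = (-1)^2 + (-4)^2 + 3^2 + (-5)^2 = 51
|b|^2 = 5^2 + 3^2 + (-2)^2 + 1^2 = 39
(a.b)^2 = (-28)^2 = 784
|a|^2 * |b|^2 = 51 * 39 = 1989
Result = 784 - 1989 = -1205


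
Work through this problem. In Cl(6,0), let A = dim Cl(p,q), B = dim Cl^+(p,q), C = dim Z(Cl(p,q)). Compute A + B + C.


n = 6 + 0 = 6
Total dim = 2^6 = 64
Even subalgebra dim = 2^5 = 32
n is even, so center dim = 1
Sum = 64 + 32 + 1 = 97


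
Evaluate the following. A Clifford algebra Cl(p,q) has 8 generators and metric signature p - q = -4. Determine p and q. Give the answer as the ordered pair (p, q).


We need p + q = 8 and p - q = -4.
Adding: 2p = 8 + (-4) = 4, so p = 2.
Then q = 8 - 2 = 6.
(p, q) = (2, 6)


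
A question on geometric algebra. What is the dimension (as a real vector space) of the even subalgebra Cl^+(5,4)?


Even subalgebra dimension = 2^(n-1)
n = 5 + 4 = 9
2^(9 - 1) = 2^8 = 256
Verification: sum of C(9,k) for even k = 1 + 36 + 126 + 84 + 9 = 256
Result = 256


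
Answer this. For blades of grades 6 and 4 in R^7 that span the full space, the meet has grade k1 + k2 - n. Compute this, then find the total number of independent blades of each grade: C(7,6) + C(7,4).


Meet grade = grade(A) + grade(B) - n
= 6 + 4 - 7 = 3
C(7,6) = 7
C(7,4) = 35
dim_A + dim_B = 7 + 35 = 42


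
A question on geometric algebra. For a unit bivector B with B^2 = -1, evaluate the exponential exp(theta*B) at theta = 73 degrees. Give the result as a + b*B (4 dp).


For a unit bivector B with B^2 = -1, the exponential series gives
e^(theta*B) = cos(theta) + sin(theta)*B (the GA analogue of Euler's formula).
theta = 73 degrees = 1.27409 rad
cos(73 deg) = 0.2924
sin(73 deg) = 0.9563
exp(theta*B) = 0.2924 + 0.9563*B


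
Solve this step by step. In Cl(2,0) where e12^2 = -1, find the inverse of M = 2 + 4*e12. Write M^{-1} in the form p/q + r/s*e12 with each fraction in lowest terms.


M = 2 + 4*e12, where e12^2 = -1.
Since M commutes with its reverse ~M = a - b*e12, M * ~M = a^2 - b^2*e12^2 = a^2 + b^2.
So M^{-1} = ~M / (a^2 + b^2) = (a - b*e12)/(a^2 + b^2).
a^2 + b^2 = 4 + 16 = 20
Scalar part = 2/20 = 1/10
Bivector coeff = -4/20 = -1/5
M^{-1} = 1/10 - 1/5*e12


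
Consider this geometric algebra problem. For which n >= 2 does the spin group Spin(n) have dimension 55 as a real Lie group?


dim Spin(n) = dim so(n) = n(n-1)/2.
Solve n(n-1)/2 = 55, i.e. n^2 - n - 110 = 0.
Discriminant = 1 + 8*55 = 441
n = (1 + sqrt(441))/2 = (1 + 21)/2 = 11


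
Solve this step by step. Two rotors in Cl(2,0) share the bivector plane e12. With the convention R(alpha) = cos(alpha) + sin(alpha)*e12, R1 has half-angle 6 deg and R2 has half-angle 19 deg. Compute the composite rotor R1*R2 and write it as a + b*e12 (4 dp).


Same-plane rotors commute and their half-angles add:
R1*R2 = cos(a1 + a2) + sin(a1 + a2)*e12.
a1 + a2 = 6 + 19 = 25 deg
cos(25 deg) = 0.9063
sin(25 deg) = 0.4226
R1*R2 = 0.9063 + 0.4226*e12


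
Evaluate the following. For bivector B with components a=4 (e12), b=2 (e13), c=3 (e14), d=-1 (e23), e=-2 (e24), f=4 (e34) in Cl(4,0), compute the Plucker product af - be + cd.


Plucker relation: af - be + cd
a*f = 4*4 = 16
b*e = 2*(-2) = -4
c*d = 3*(-1) = -3
af - be + cd = 16 - (-4) + (-3)
= 17


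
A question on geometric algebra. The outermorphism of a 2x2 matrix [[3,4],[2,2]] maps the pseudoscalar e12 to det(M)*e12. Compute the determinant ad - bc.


The outermorphism of a linear map f sends e1^e2 to f(e1)^f(e2).
f(e1) = 3*e1 + 2*e2
f(e2) = 4*e1 + 2*e2
f(e1) ^ f(e2) = (3*e1 + 2*e2) ^ (4*e1 + 2*e2)
= 3*2*e12 + 2*4*e21
= (6 - 8)*e12
= -2*e12
Coefficient = -2


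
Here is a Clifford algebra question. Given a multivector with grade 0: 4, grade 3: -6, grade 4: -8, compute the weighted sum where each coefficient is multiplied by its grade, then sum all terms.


Grade-weighted sum = sum of grade_k * coefficient_k
0*4 = 0
3*(-6) = -18
4*(-8) = -32
Total = 0 + (-18) + (-32) = -50


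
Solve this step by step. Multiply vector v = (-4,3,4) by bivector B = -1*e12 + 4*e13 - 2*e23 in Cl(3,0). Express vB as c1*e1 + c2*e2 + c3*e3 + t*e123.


vB has grade-1 (vector) and grade-3 (trivector) parts: vB = (v _| B) + (v ^ B).
Vector part <vB>_1:
  e1: -v2*b12 - v3*b13 = -(3)*(-1) - (4)*(4) = -13
  e2: v1*b12 - v3*b23 = (-4)*(-1) - (4)*(-2) = 12
  e3: v1*b13 + v2*b23 = (-4)*(4) + (3)*(-2) = -22
Trivector part <vB>_3:
  e123: v1*b23 - v2*b13 + v3*b12 = (-4)*(-2) - (3)*(4) + (4)*(-1) = -8
vB = -13*e1 + 12*e2 - 22*e3 - 8*e123


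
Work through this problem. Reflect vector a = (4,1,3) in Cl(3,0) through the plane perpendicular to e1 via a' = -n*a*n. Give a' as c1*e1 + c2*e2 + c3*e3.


Reflection formula: a' = -n*a*n, with n = e1 (unit vector, n^2 = 1).
For reflection through hyperplane perp to e1:
The component along e1 flips sign, others stay.
a = (4, 1, 3)
a' = (-4, 1, 3)
a' = -4*e1 + 1*e2 + 3*e3


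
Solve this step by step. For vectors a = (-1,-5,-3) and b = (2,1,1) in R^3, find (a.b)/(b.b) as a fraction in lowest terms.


Projection coefficient = (a . b) / (b . b)
a . b = (-1)*2 + (-5)*1 + (-3)*1
= -2 + (-5) + (-3) = -10
b . b = 2^2 + 1^2 + 1^2
= 4 + 1 + 1 = 6
Coefficient = -10/6
In lowest terms: -5/3


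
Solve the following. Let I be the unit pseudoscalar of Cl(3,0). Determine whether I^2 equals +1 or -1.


The pseudoscalar I = e1...e_n (product of all n generators) of Cl(p,q) satisfies I^2 = (-1)^(q + n(n-1)/2).
p = 3, q = 0, n = p + q = 3
n(n-1)/2 = 3 * 2 / 2 = 3
Exponent = q + n(n-1)/2 = 0 + 3 = 3
I^2 = (-1)^3 = -1


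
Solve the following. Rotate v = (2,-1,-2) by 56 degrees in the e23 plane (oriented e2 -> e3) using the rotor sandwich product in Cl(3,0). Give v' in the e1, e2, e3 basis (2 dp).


Rotor R = cos(28deg) - sin(28deg)*e23
Rotation angle theta = 2 * 28 = 56 degrees in the e23 plane (e2 -> e3).
The component perpendicular to the plane (e1) is invariant: v'_1 = v1 = 2.00
cos(56deg) = 0.5592, sin(56deg) = 0.8290
v'_2 = v2*cos(theta) - v3*sin(theta) = -1*0.5592 - (-2)*0.8290 = 1.10
v'_3 = v2*sin(theta) + v3*cos(theta) = -1*0.8290 + (-2)*0.5592 = -1.95
v' = 2.00*e1 + 1.10*e2 - 1.95*e3


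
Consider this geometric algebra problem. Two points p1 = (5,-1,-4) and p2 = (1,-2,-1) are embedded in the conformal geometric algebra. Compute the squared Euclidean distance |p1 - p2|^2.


p1 - p2 = (4, 1, -3)
|p1 - p2|^2 = 4^2 + 1^2 + (-3)^2
= 16 + 1 + 9
= 26


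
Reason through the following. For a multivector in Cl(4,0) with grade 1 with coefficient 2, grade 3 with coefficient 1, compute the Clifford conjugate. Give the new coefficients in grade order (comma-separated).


Clifford conjugate sign for grade k: (-1)^(k(k+1)/2)
Grade 1: (-1)^(1*2/2) = (-1)^1 = -1, coeff 2 -> -2
Grade 3: (-1)^(3*4/2) = (-1)^6 = 1, coeff 1 -> 1
Conjugated coefficients: -2, 1


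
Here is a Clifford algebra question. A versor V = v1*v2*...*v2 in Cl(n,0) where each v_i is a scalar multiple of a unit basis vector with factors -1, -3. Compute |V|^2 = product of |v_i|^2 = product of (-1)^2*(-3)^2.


Each vector v_i has |v_i|^2 = s_i^2
Squared scales: (-1)^2 = 1, (-3)^2 = 9
|V|^2 = 1 * 9
= 9


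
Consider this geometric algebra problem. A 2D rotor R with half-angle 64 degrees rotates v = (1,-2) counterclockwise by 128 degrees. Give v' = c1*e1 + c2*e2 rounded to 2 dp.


Rotor R = cos(64deg) - sin(64deg)*e12
Rotation angle theta = 2 * 64 = 128 degrees
v' = R*v*~R rotates v by theta.
cos(128deg) = -0.6157, sin(128deg) = 0.7880
v'_1 = 1*cos(128deg) - (-2)*sin(128deg)
= 1*(-0.6157) - (-2)*0.7880
= 0.96
v'_2 = 1*sin(128deg) + (-2)*cos(128deg)
= 1*0.7880 + (-2)*(-0.6157)
= 2.02
v' = 0.96*e1 + 2.02*e2


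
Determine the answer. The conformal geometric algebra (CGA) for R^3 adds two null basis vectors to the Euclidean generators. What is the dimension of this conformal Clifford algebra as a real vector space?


The conformal model of R^3 uses Cl(4,1): the 3 Euclidean generators plus two extra orthogonal generators e+ (e+^2 = +1) and e- (e-^2 = -1), from which the null vectors e0, einf are built.
Number of generators m = 3 + 2 = 5.
dim Cl(p,q) = 2^m = 2^5 = 32


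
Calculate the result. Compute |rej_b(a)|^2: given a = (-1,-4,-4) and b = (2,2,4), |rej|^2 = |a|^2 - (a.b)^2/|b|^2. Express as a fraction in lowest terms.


|a|^2 = (-1)^2 + (-4)^2 + (-4)^2 = 33
|b|^2 = 2^2 + 2^2 + 4^2 = 24
a . b = (-1)*2 + (-4)*2 + (-4)*4 = -26
(a.b)^2 = (-26)^2 = 676
|rej|^2 = 33 - 676/24
= (792 - 676)/24
= 116/24
In lowest terms: 29/6


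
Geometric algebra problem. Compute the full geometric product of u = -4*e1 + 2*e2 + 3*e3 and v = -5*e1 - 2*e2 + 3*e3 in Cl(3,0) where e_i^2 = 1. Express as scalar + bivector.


In Cl(3,0): e_i^2 = 1, e_ie_j = -e_je_i for i != j.
Scalar part = u . v = (-4)*(-5) + 2*(-2) + 3*3
= 20 + (-4) + 9 = 25
e12 coeff = (-4)*(-2) - 2*(-5) = 8 - (-10) = 18
e13 coeff = (-4)*3 - 3*(-5) = -12 - (-15) = 3
e23 coeff = 2*3 - 3*(-2) = 6 - (-6) = 12
uv = 25 + 18*e12 + 3*e13 + 12*e23


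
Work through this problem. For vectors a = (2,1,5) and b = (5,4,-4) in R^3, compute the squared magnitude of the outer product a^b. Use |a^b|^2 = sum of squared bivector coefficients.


a wedge b = (a1*b2 - a2*b1)*e12 + (a1*b3 - a3*b1)*e13 + (a2*b3 - a3*b2)*e23
e12 coeff: 2*4 - 1*5 = 8 - 5 = 3
e13 coeff: 2*(-4) - 5*5 = -8 - 25 = -33
e23 coeff: 1*(-4) - 5*4 = -4 - 20 = -24
|a wedge b|^2 = 3^2 + (-33)^2 + (-24)^2
= 9 + 1089 + 576
= 1674


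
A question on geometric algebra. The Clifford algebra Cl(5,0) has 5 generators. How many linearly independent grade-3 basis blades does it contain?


Number of grade-k basis blades in Cl(p,q) with n = p + q is C(n, k).
n = 5 + 0 = 5
C(5, 3) = 5! / (3! * 2!)
= 120 / (6 * 2)
= 10


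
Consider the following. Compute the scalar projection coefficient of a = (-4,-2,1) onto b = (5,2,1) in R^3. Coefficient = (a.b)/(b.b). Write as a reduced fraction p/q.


Projection coefficient = (a . b) / (b . b)
a . b = (-4)*5 + (-2)*2 + 1*1
= -20 + (-4) + 1 = -23
b . b = 5^2 + 2^2 + 1^2
= 25 + 4 + 1 = 30
Coefficient = -23/30
In lowest terms: -23/30


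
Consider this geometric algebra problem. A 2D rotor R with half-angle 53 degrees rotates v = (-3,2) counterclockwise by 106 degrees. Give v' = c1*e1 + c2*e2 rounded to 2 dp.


Rotor R = cos(53deg) - sin(53deg)*e12
Rotation angle theta = 2 * 53 = 106 degrees
v' = R*v*~R rotates v by theta.
cos(106deg) = -0.2756, sin(106deg) = 0.9613
v'_1 = -3*cos(106deg) - 2*sin(106deg)
= -3*(-0.2756) - 2*0.9613
= -1.10
v'_2 = -3*sin(106deg) + 2*cos(106deg)
= -3*0.9613 + 2*(-0.2756)
= -3.44
v' = -1.10*e1 - 3.44*e2


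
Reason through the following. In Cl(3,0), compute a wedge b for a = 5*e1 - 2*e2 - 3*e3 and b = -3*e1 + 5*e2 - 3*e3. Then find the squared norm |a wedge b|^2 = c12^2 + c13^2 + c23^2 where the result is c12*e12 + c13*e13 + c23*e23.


a wedge b = (a1*b2 - a2*b1)*e12 + (a1*b3 - a3*b1)*e13 + (a2*b3 - a3*b2)*e23
e12 coeff: 5*5 - (-2)*(-3) = 25 - 6 = 19
e13 coeff: 5*(-3) - (-3)*(-3) = -15 - 9 = -24
e23 coeff: (-2)*(-3) - (-3)*5 = 6 - (-15) = 21
|a wedge b|^2 = 19^2 + (-24)^2 + 21^2
= 361 + 576 + 441
= 1378


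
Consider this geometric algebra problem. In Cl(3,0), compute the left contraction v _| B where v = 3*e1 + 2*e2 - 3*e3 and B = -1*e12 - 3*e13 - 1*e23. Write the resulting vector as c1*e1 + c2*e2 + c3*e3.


Left contraction v _| B = <vB>_1 (grade-1 part of the geometric product vB).
Using e1_|e12 = e2, e2_|e12 = -e1, e1_|e13 = e3, e3_|e13 = -e1, e2_|e23 = e3, e3_|e23 = -e2:
e1 coeff: -v2*b12 - v3*b13 = -(2)*(-1) - (-3)*(-3) = -7
e2 coeff: v1*b12 - v3*b23 = (3)*(-1) - (-3)*(-1) = -6
e3 coeff: v1*b13 + v2*b23 = (3)*(-3) + (2)*(-1) = -11
v _| B = -7*e1 - 6*e2 - 11*e3


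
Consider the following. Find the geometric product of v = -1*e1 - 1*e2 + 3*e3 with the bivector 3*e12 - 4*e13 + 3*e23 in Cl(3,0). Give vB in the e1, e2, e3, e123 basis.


vB has grade-1 (vector) and grade-3 (trivector) parts: vB = (v _| B) + (v ^ B).
Vector part <vB>_1:
  e1: -v2*b12 - v3*b13 = -(-1)*(3) - (3)*(-4) = 15
  e2: v1*b12 - v3*b23 = (-1)*(3) - (3)*(3) = -12
  e3: v1*b13 + v2*b23 = (-1)*(-4) + (-1)*(3) = 1
Trivector part <vB>_3:
  e123: v1*b23 - v2*b13 + v3*b12 = (-1)*(3) - (-1)*(-4) + (3)*(3) = 2
vB = 15*e1 - 12*e2 + 1*e3 + 2*e123


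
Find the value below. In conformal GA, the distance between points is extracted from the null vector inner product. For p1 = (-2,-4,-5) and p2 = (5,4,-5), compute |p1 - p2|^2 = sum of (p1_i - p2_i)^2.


p1 - p2 = (-7, -8, 0)
|p1 - p2|^2 = (-7)^2 + (-8)^2 + 0^2
= 49 + 64 + 0
= 113


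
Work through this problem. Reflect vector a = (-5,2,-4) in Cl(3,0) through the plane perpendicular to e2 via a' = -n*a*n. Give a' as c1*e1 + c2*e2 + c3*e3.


Reflection formula: a' = -n*a*n, with n = e2 (unit vector, n^2 = 1).
For reflection through hyperplane perp to e2:
The component along e2 flips sign, others stay.
a = (-5, 2, -4)
a' = (-5, -2, -4)
a' = -5*e1 - 2*e2 - 4*e3


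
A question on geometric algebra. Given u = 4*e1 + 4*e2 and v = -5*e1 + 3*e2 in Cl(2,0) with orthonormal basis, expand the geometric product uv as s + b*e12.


Expand: (4*e1 + 4*e2)(-5*e1 + 3*e2)
= 4*(-5)*e1e1 + 4*3*e1e2 + 4*(-5)*e2e1 + 4*3*e2e2
Using e1^2 = e2^2 = 1, e2e1 = -e1e2:
Scalar part s = 4*(-5) + 4*3 = -20 + 12 = -8
Bivector part b = 4*3 - 4*(-5) = 12 - (-20) = 32
uv = -8 + 32*e12


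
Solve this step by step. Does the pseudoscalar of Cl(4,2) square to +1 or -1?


The pseudoscalar I = e1...e_n (product of all n generators) of Cl(p,q) satisfies I^2 = (-1)^(q + n(n-1)/2).
p = 4, q = 2, n = p + q = 6
n(n-1)/2 = 6 * 5 / 2 = 15
Exponent = q + n(n-1)/2 = 2 + 15 = 17
I^2 = (-1)^17 = -1


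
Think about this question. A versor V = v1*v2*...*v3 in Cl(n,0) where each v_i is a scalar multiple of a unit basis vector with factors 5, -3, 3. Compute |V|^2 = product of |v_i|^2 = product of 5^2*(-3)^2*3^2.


Each vector v_i has |v_i|^2 = s_i^2
Squared scales: 5^2 = 25, (-3)^2 = 9, 3^2 = 9
|V|^2 = 25 * 9 * 9
= 2025


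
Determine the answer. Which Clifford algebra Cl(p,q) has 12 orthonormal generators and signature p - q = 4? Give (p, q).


We need p + q = 12 and p - q = 4.
Adding: 2p = 12 + 4 = 16, so p = 8.
Then q = 12 - 8 = 4.
(p, q) = (8, 4)


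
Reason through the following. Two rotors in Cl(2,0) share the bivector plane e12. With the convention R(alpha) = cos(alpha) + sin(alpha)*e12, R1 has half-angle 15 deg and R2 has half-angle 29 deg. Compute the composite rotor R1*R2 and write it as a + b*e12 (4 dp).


Same-plane rotors commute and their half-angles add:
R1*R2 = cos(a1 + a2) + sin(a1 + a2)*e12.
a1 + a2 = 15 + 29 = 44 deg
cos(44 deg) = 0.7193
sin(44 deg) = 0.6947
R1*R2 = 0.7193 + 0.6947*e12


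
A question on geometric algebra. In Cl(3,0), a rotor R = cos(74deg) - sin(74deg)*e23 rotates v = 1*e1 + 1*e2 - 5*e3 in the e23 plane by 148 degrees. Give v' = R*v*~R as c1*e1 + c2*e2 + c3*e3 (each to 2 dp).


Rotor R = cos(74deg) - sin(74deg)*e23
Rotation angle theta = 2 * 74 = 148 degrees in the e23 plane (e2 -> e3).
The component perpendicular to the plane (e1) is invariant: v'_1 = v1 = 1.00
cos(148deg) = -0.8480, sin(148deg) = 0.5299
v'_2 = v2*cos(theta) - v3*sin(theta) = 1*(-0.8480) - (-5)*0.5299 = 1.80
v'_3 = v2*sin(theta) + v3*cos(theta) = 1*0.5299 + (-5)*(-0.8480) = 4.77
v' = 1.00*e1 + 1.80*e2 + 4.77*e3


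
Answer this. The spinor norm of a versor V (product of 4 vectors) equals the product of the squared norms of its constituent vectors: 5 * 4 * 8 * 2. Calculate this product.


Spinor norm N(V) = |v1|^2 * |v2|^2 * ... * |v4|^2
= 5 * 4 * 8 * 2
Running product: 5, 20, 160, 320
N(V) = 320


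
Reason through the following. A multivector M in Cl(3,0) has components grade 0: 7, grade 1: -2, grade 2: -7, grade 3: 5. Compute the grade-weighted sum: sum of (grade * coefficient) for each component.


Grade-weighted sum = sum of grade_k * coefficient_k
0*7 = 0
1*(-2) = -2
2*(-7) = -14
3*5 = 15
Total = 0 + (-2) + (-14) + 15 = -1


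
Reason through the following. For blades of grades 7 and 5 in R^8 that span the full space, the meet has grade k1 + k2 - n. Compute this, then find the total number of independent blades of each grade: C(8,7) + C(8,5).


Meet grade = grade(A) + grade(B) - n
= 7 + 5 - 8 = 4
C(8,7) = 8
C(8,5) = 56
dim_A + dim_B = 8 + 56 = 64


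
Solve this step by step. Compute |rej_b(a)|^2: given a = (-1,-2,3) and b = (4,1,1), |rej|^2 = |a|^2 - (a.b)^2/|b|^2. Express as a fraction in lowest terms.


|a|^2 = (-1)^2 + (-2)^2 + 3^2 = 14
|b|^2 = 4^2 + 1^2 + 1^2 = 18
a . b = (-1)*4 + (-2)*1 + 3*1 = -3
(a.b)^2 = (-3)^2 = 9
|rej|^2 = 14 - 9/18
= (252 - 9)/18
= 243/18
In lowest terms: 27/2


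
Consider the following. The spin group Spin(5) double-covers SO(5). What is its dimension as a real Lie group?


Spin(n) double-covers SO(n); both have Lie algebra so(n) of dimension n(n-1)/2.
n = 5
n(n-1) = 5 * 4 = 20
dim Spin(5) = 20/2 = 10


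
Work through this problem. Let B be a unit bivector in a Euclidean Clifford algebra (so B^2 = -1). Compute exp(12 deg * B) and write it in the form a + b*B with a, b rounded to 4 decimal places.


For a unit bivector B with B^2 = -1, the exponential series gives
e^(theta*B) = cos(theta) + sin(theta)*B (the GA analogue of Euler's formula).
theta = 12 degrees = 0.20944 rad
cos(12 deg) = 0.9781
sin(12 deg) = 0.2079
exp(theta*B) = 0.9781 + 0.2079*B


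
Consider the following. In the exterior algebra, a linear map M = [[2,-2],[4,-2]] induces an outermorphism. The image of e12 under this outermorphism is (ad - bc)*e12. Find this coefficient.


The outermorphism of a linear map f sends e1^e2 to f(e1)^f(e2).
f(e1) = 2*e1 + 4*e2
f(e2) = -2*e1 - 2*e2
f(e1) ^ f(e2) = (2*e1 + 4*e2) ^ (-2*e1 - 2*e2)
= 2*(-2)*e12 + 4*(-2)*e21
= (-4 - (-8))*e12
= 4*e12
Coefficient = 4


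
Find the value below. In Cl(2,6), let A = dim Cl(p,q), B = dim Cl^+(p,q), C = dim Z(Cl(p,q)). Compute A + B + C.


n = 2 + 6 = 8
Total dim = 2^8 = 256
Even subalgebra dim = 2^7 = 128
n is even, so center dim = 1
Sum = 256 + 128 + 1 = 385


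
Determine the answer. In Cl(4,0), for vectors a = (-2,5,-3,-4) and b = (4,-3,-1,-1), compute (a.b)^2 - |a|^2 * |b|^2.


a . b = (-2)*4 + 5*(-3) + (-3)*(-1) + (-4)*(-1)
= -8 + (-15) + 3 + 4 = -16
|a|^2 = (-2)^2 + 5^2 + (-3)^2 + (-4)^2 = 54
|b|^2 = 4^2 + (-3)^2 + (-1)^2 + (-1)^2 = 27
(a.b)^2 = (-16)^2 = 256
|a|^2 * |b|^2 = 54 * 27 = 1458
Result = 256 - 1458 = -1202


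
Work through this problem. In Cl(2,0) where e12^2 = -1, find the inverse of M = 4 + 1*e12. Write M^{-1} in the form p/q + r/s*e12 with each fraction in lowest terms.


M = 4 + 1*e12, where e12^2 = -1.
Since M commutes with its reverse ~M = a - b*e12, M * ~M = a^2 - b^2*e12^2 = a^2 + b^2.
So M^{-1} = ~M / (a^2 + b^2) = (a - b*e12)/(a^2 + b^2).
a^2 + b^2 = 16 + 1 = 17
Scalar part = 4/17 = 4/17
Bivector coeff = -1/17 = -1/17
M^{-1} = 4/17 - 1/17*e12


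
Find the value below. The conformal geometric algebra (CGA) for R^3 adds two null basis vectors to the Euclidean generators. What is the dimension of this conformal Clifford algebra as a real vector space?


The conformal model of R^3 uses Cl(4,1): the 3 Euclidean generators plus two extra orthogonal generators e+ (e+^2 = +1) and e- (e-^2 = -1), from which the null vectors e0, einf are built.
Number of generators m = 3 + 2 = 5.
dim Cl(p,q) = 2^m = 2^5 = 32


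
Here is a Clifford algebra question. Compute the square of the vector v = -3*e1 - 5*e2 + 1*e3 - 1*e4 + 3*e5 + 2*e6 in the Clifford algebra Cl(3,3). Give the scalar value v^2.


v^2 = sum of c_i^2 * e_i^2
Positive signature terms (e_i^2 = +1): (-3)^2 + (-5)^2 + 1^2 = 35
Negative signature terms (e_j^2 = -1): (-1)^2 + 3^2 + 2^2 = 14
v^2 = 35 - 14 = 21


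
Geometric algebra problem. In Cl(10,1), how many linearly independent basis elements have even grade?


Even subalgebra dimension = 2^(n-1)
n = 10 + 1 = 11
2^(11 - 1) = 2^10 = 1024
Verification: sum of C(11,k) for even k = 1 + 55 + 330 + 462 + 165 + 11 = 1024
Result = 1024


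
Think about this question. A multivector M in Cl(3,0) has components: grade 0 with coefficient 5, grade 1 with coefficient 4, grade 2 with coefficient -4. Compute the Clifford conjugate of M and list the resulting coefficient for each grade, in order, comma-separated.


Clifford conjugate sign for grade k: (-1)^(k(k+1)/2)
Grade 0: (-1)^(0*1/2) = (-1)^0 = 1, coeff 5 -> 5
Grade 1: (-1)^(1*2/2) = (-1)^1 = -1, coeff 4 -> -4
Grade 2: (-1)^(2*3/2) = (-1)^3 = -1, coeff -4 -> 4
Conjugated coefficients: 5, -4, 4


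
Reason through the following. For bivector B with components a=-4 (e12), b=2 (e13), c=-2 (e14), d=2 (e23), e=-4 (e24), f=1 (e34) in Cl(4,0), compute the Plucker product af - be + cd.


Plucker relation: af - be + cd
a*f = (-4)*1 = -4
b*e = 2*(-4) = -8
c*d = (-2)*2 = -4
af - be + cd = -4 - (-8) + (-4)
= 0


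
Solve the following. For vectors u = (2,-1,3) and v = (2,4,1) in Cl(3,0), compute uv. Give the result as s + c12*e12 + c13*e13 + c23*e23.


In Cl(3,0): e_i^2 = 1, e_ie_j = -e_je_i for i != j.
Scalar part = u . v = 2*2 + (-1)*4 + 3*1
= 4 + (-4) + 3 = 3
e12 coeff = 2*4 - (-1)*2 = 8 - (-2) = 10
e13 coeff = 2*1 - 3*2 = 2 - 6 = -4
e23 coeff = (-1)*1 - 3*4 = -1 - 12 = -13
uv = 3 + 10*e12 - 4*e13 - 13*e23


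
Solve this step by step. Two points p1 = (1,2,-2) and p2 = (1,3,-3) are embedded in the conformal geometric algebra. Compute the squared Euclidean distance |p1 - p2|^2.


p1 - p2 = (0, -1, 1)
|p1 - p2|^2 = 0^2 + (-1)^2 + 1^2
= 0 + 1 + 1
= 2


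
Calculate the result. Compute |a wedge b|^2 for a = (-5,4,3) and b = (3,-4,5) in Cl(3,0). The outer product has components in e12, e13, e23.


a wedge b = (a1*b2 - a2*b1)*e12 + (a1*b3 - a3*b1)*e13 + (a2*b3 - a3*b2)*e23
e12 coeff: (-5)*(-4) - 4*3 = 20 - 12 = 8
e13 coeff: (-5)*5 - 3*3 = -25 - 9 = -34
e23 coeff: 4*5 - 3*(-4) = 20 - (-12) = 32
|a wedge b|^2 = 8^2 + (-34)^2 + 32^2
= 64 + 1156 + 1024
= 2244


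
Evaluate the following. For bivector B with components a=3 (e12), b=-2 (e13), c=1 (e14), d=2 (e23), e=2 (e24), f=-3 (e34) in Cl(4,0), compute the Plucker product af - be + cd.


Plucker relation: af - be + cd
a*f = 3*(-3) = -9
b*e = (-2)*2 = -4
c*d = 1*2 = 2
af - be + cd = -9 - (-4) + 2
= -3


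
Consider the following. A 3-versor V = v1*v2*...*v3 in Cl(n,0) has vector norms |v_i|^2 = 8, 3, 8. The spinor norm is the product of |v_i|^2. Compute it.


Spinor norm N(V) = |v1|^2 * |v2|^2 * ... * |v3|^2
= 8 * 3 * 8
Running product: 8, 24, 192
N(V) = 192


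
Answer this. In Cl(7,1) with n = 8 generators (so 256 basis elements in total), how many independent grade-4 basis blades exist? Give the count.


Number of grade-k basis blades in Cl(p,q) with n = p + q is C(n, k).
n = 7 + 1 = 8
C(8, 4) = 8! / (4! * 4!)
= 40320 / (24 * 24)
= 70


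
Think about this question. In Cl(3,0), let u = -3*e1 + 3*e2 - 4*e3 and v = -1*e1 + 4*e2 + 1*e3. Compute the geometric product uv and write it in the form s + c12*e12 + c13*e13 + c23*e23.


In Cl(3,0): e_i^2 = 1, e_ie_j = -e_je_i for i != j.
Scalar part = u . v = (-3)*(-1) + 3*4 + (-4)*1
= 3 + 12 + (-4) = 11
e12 coeff = (-3)*4 - 3*(-1) = -12 - (-3) = -9
e13 coeff = (-3)*1 - (-4)*(-1) = -3 - 4 = -7
e23 coeff = 3*1 - (-4)*4 = 3 - (-16) = 19
uv = 11 - 9*e12 - 7*e13 + 19*e23


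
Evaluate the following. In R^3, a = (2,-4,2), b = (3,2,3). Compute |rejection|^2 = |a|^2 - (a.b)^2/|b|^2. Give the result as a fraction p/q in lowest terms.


|a|^2 = 2^2 + (-4)^2 + 2^2 = 24
|b|^2 = 3^2 + 2^2 + 3^2 = 22
a . b = 2*3 + (-4)*2 + 2*3 = 4
(a.b)^2 = 4^2 = 16
|rej|^2 = 24 - 16/22
= (528 - 16)/22
= 512/22
In lowest terms: 256/11


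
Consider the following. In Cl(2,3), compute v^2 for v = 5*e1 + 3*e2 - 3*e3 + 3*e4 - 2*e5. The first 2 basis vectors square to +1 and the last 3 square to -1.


v^2 = sum of c_i^2 * e_i^2
Positive signature terms (e_i^2 = +1): 5^2 + 3^2 = 34
Negative signature terms (e_j^2 = -1): (-3)^2 + 3^2 + (-2)^2 = 22
v^2 = 34 - 22 = 12


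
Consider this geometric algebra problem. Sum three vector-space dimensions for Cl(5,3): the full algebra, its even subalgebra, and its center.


n = 5 + 3 = 8
Total dim = 2^8 = 256
Even subalgebra dim = 2^7 = 128
n is even, so center dim = 1
Sum = 256 + 128 + 1 = 385


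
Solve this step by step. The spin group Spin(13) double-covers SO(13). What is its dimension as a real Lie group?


Spin(n) double-covers SO(n); both have Lie algebra so(n) of dimension n(n-1)/2.
n = 13
n(n-1) = 13 * 12 = 156
dim Spin(13) = 156/2 = 78


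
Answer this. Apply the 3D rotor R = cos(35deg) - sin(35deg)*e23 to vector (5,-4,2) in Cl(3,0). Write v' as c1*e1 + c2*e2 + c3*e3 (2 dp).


Rotor R = cos(35deg) - sin(35deg)*e23
Rotation angle theta = 2 * 35 = 70 degrees in the e23 plane (e2 -> e3).
The component perpendicular to the plane (e1) is invariant: v'_1 = v1 = 5.00
cos(70deg) = 0.3420, sin(70deg) = 0.9397
v'_2 = v2*cos(theta) - v3*sin(theta) = -4*0.3420 - 2*0.9397 = -3.25
v'_3 = v2*sin(theta) + v3*cos(theta) = -4*0.9397 + 2*0.3420 = -3.07
v' = 5.00*e1 - 3.25*e2 - 3.07*e3


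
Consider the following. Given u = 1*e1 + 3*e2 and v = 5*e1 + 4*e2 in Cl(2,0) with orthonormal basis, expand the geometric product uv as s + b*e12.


Expand: (1*e1 + 3*e2)(5*e1 + 4*e2)
= 1*5*e1e1 + 1*4*e1e2 + 3*5*e2e1 + 3*4*e2e2
Using e1^2 = e2^2 = 1, e2e1 = -e1e2:
Scalar part s = 1*5 + 3*4 = 5 + 12 = 17
Bivector part b = 1*4 - 3*5 = 4 - 15 = -11
uv = 17 - 11*e12


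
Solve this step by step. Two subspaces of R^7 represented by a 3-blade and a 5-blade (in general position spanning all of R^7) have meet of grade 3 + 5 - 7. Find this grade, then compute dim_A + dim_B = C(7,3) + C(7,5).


Meet grade = grade(A) + grade(B) - n
= 3 + 5 - 7 = 1
C(7,3) = 35
C(7,5) = 21
dim_A + dim_B = 35 + 21 = 56


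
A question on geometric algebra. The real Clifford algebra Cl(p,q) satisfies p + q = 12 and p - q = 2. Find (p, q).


We need p + q = 12 and p - q = 2.
Adding: 2p = 12 + 2 = 14, so p = 7.
Then q = 12 - 7 = 5.
(p, q) = (7, 5)


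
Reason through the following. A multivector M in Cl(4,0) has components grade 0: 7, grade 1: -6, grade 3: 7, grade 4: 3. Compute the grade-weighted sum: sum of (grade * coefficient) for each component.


Grade-weighted sum = sum of grade_k * coefficient_k
0*7 = 0
1*(-6) = -6
3*7 = 21
4*3 = 12
Total = 0 + (-6) + 21 + 12 = 27


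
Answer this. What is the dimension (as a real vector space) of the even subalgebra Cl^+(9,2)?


Even subalgebra dimension = 2^(n-1)
n = 9 + 2 = 11
2^(11 - 1) = 2^10 = 1024
Verification: sum of C(11,k) for even k = 1 + 55 + 330 + 462 + 165 + 11 = 1024
Result = 1024


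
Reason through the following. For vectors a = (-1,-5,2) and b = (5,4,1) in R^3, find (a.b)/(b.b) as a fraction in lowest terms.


Projection coefficient = (a . b) / (b . b)
a . b = (-1)*5 + (-5)*4 + 2*1
= -5 + (-20) + 2 = -23
b . b = 5^2 + 4^2 + 1^2
= 25 + 16 + 1 = 42
Coefficient = -23/42
In lowest terms: -23/42


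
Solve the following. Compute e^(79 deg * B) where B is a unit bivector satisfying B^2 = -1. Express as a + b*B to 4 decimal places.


For a unit bivector B with B^2 = -1, the exponential series gives
e^(theta*B) = cos(theta) + sin(theta)*B (the GA analogue of Euler's formula).
theta = 79 degrees = 1.37881 rad
cos(79 deg) = 0.1908
sin(79 deg) = 0.9816
exp(theta*B) = 0.1908 + 0.9816*B


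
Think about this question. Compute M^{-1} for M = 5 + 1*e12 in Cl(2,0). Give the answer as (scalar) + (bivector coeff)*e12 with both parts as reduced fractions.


M = 5 + 1*e12, where e12^2 = -1.
Since M commutes with its reverse ~M = a - b*e12, M * ~M = a^2 - b^2*e12^2 = a^2 + b^2.
So M^{-1} = ~M / (a^2 + b^2) = (a - b*e12)/(a^2 + b^2).
a^2 + b^2 = 25 + 1 = 26
Scalar part = 5/26 = 5/26
Bivector coeff = -1/26 = -1/26
M^{-1} = 5/26 - 1/26*e12
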